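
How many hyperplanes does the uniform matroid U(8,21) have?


Hyperplanes of U(8,21) are flats of rank 7.
In a uniform matroid, these are exactly the (7)-element subsets.
Count = (21 choose 7) = 116280.

116280


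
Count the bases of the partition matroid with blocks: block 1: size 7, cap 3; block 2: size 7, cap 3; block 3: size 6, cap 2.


A basis picks exactly ci elements from block i.
Number of bases = product of C(|Si|, ci).
= C(7,3) * C(7,3) * C(6,2)
= 35 * 35 * 15
= 18375.

18375


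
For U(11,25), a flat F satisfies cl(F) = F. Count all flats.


Flats of U(11,25): every subset of size < 11 is a flat, plus E itself.
Count = (25 choose 0) + (25 choose 1) + (25 choose 2) + (25 choose 3) + (25 choose 4) + (25 choose 5) + (25 choose 6) + (25 choose 7) + (25 choose 8) + (25 choose 9) + (25 choose 10) + 1
     = 1 + 25 + 300 + 2300 + 12650 + 53130 + 177100 + 480700 + 1081575 + 2042975 + 3268760 + 1
     = 7119517.

7119517


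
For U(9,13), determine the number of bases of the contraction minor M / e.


Contracting e from U(9,13) gives U(8,12).
Bases of U(8,12) = (12 choose 8) = 495.

495


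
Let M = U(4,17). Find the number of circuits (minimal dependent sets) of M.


In U(4,17), circuits are the (5)-element subsets.
Any set of 5 elements is dependent, and removing any one element gives
an independent set of size 4, so it is a minimal dependent set.
Number of circuits = (17 choose 5) = 6188.

6188


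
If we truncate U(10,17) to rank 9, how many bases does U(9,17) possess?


Truncating U(10,17) to rank 9 gives U(9,17).
Bases of U(9,17) are all 9-element subsets of 17 elements.
Number of bases = C(17,9) = 17! / (9! * 8!) = 24310.

24310


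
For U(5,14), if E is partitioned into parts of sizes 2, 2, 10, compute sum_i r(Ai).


r(Ai) = min(|Ai|, 5) for each part.
Sum = min(2,5) + min(2,5) + min(10,5)
    = 2 + 2 + 5
    = 9.

9


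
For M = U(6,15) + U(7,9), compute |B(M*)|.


(M1+M2)* = M1* + M2*.
M1* = U(9,15), bases: C(15,9) = 5005.
M2* = U(2,9), bases: C(9,2) = 36.
|B(M*)| = 5005 * 36 = 180180.

180180


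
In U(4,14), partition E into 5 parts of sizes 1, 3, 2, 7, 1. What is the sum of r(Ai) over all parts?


r(Ai) = min(|Ai|, 4) for each part.
Sum = min(1,4) + min(3,4) + min(2,4) + min(7,4) + min(1,4)
    = 1 + 3 + 2 + 4 + 1
    = 11.

11


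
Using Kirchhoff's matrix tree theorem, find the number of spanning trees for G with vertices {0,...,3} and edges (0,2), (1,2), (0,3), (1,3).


By Kirchhoff's matrix tree theorem, the number of spanning trees equals
the determinant of any cofactor of the Laplacian matrix L.
G has 4 vertices and 4 edges.
Computing the (3 x 3) cofactor determinant gives 4.

4


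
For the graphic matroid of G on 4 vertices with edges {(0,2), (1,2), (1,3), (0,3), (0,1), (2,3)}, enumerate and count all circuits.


A circuit in a graphic matroid = edge set of a simple cycle.
G has 4 vertices and 6 edges.
Enumerating all minimal edge subsets forming cycles...
Total circuits found: 7.

7


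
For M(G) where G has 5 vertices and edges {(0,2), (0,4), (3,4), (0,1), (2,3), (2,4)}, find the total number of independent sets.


An independent set in a graphic matroid is an acyclic edge subset.
G has 5 vertices and 6 edges.
Enumerate all 2^6 = 64 subsets, checking for acyclicity.
Total independent sets = 48.

48


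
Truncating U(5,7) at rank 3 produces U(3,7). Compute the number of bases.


Truncating U(5,7) to rank 3 gives U(3,7).
Bases of U(3,7) are all 3-element subsets of 7 elements.
Number of bases = C(7,3) = (7 * 6 * 5) / (1 * 2 * 3) = 35.

35


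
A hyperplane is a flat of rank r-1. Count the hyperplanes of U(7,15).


Hyperplanes of U(7,15) are flats of rank 6.
In a uniform matroid, these are exactly the (6)-element subsets.
Count = C(15,6) = 15! / (6! * 9!) = 5005.

5005


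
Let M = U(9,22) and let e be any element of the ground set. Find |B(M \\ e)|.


Deleting e from U(9,22) gives U(9,21) since n > r.
Bases of U(9,21) = (21 choose 9) = 293930.

293930


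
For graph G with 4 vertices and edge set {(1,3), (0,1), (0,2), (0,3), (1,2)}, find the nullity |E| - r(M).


Cycle rank (nullity) = |E| - r(M) = |E| - (|V| - c).
|E| = 5, |V| = 4, c = 1.
Nullity = 5 - (4 - 1) = 5 - 3 = 2.

2


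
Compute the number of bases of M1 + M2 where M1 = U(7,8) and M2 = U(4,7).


Bases of a direct sum M1 + M2: |B| = |B(M1)| * |B(M2)|.
|B(U(7,8))| = C(8,7) = 8.
|B(U(4,7))| = C(7,4) = 35.
Total bases = 8 * 35 = 280.

280


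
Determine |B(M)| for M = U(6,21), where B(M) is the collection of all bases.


Bases of U(6,21) are all 6-element subsets of the 21-element ground set.
Number of bases = C(21,6).
C(21,6) = 54264.

54264


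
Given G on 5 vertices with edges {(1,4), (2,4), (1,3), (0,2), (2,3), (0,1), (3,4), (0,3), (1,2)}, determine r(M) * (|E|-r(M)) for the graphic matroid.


r(M) = |V| - c = 5 - 1 = 4.
nullity = |E| - r(M) = 9 - 4 = 5.
Product = 4 * 5 = 20.

20


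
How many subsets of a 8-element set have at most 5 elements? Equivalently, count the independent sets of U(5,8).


Independent sets of U(5,8) are all subsets of size <= 5.
Count = C(8,0) + C(8,1) + C(8,2) + C(8,3) + C(8,4) + C(8,5)
     = 1 + 8 + 28 + 56 + 70 + 56
     = 219.

219


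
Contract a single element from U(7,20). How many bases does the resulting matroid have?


Contracting e from U(7,20) gives U(6,19).
Bases of U(6,19) = C(19,6) = 27132.

27132


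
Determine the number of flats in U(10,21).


Flats of U(10,21): every subset of size < 10 is a flat, plus E itself.
Count = C(21,0) + C(21,1) + C(21,2) + C(21,3) + C(21,4) + C(21,5) + C(21,6) + C(21,7) + C(21,8) + C(21,9) + 1
     = 1 + 21 + 210 + 1330 + 5985 + 20349 + 54264 + 116280 + 203490 + 293930 + 1
     = 695861.

695861


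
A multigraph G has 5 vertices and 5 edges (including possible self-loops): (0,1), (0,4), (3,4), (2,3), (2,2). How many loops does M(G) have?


In a graphic matroid, a loop is a self-loop edge (u,u) with rank 0.
Examining all 5 edges for self-loops...
Self-loops found: (2,2)
Number of loops = 1.

1


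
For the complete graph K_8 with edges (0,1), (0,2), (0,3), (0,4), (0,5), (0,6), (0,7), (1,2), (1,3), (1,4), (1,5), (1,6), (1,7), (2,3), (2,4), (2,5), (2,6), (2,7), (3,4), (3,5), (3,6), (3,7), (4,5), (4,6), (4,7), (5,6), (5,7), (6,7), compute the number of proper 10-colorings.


P(K_8, k) = k(k-1)(k-2)...(k-7).
P(10) = (10) * (9) * (8) * (7) * (6) * (5) * (4) * (3) = 1814400.

1814400


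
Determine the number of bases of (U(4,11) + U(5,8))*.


(M1+M2)* = M1* + M2*.
M1* = U(7,11), bases: C(11,7) = 330.
M2* = U(3,8), bases: C(8,3) = 56.
|B(M*)| = 330 * 56 = 18480.

18480


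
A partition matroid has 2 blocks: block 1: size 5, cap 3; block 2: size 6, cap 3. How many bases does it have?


A basis picks exactly ci elements from block i.
Number of bases = product of C(|Si|, ci).
= C(5,3) * C(6,3)
= 10 * 20
= 200.

200


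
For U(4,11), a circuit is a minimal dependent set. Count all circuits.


In U(4,11), circuits are the (5)-element subsets.
Any set of 5 elements is dependent, and removing any one element gives
an independent set of size 4, so it is a minimal dependent set.
Number of circuits = C(11,5) = 462.

462


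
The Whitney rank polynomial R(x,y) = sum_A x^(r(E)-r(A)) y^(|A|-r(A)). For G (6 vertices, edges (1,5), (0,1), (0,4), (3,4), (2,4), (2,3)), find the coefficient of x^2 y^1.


R(x,y) = sum over A in 2^E of x^(r(E)-r(A)) * y^(|A|-r(A)).
G has 6 vertices, 6 edges. r(E) = 5.
Enumerate all 2^6 = 64 subsets.
Count subsets with r(E)-r(A)=2 and |A|-r(A)=1: 3.

3


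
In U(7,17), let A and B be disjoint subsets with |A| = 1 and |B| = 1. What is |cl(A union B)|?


|A union B| = 1 + 1 = 2 (disjoint).
In U(7,17), cl(S) = S if |S| < 7, else cl(S) = E.
Since 2 < 7, cl(A union B) = A union B.
|cl(A union B)| = 2.

2


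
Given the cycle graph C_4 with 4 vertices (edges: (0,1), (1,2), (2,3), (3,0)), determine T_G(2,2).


T(C_4; x,y) = x + x^2 + ... + x^(3) + y.
T(2,2) = 2^1 + 2^2 + 2^3 + 2
= 2 + 4 + 8 + 2
= 16.

16


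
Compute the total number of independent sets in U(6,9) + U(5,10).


For a direct sum, |I(M1+M2)| = |I(M1)| * |I(M2)|.
|I(U(6,9))| = sum C(9,k) for k=0..6 = 466.
|I(U(5,10))| = sum C(10,k) for k=0..5 = 638.
Total = 466 * 638 = 297308.

297308


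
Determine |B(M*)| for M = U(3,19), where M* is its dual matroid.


The dual of U(r,n) is U(n-r, n) = U(16,19).
Bases of U(16,19) are all (16)-element subsets.
|B(M*)| = C(19,16) = 19! / (16! * 3!) = 969.

969


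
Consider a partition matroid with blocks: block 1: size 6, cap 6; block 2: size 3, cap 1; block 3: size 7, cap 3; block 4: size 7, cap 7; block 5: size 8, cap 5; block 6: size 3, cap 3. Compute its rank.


Rank of a partition matroid = sum of min(|Si|, ci) for each block.
= min(6,6) + min(3,1) + min(7,3) + min(7,7) + min(8,5) + min(3,3)
= 6 + 1 + 3 + 7 + 5 + 3
= 25.

25


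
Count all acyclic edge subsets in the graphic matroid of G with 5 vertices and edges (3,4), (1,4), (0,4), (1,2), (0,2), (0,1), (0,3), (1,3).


An independent set in a graphic matroid is an acyclic edge subset.
G has 5 vertices and 8 edges.
Enumerate all 2^8 = 256 subsets, checking for acyclicity.
Total independent sets = 128.

128


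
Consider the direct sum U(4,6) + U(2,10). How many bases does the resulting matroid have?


Bases of a direct sum M1 + M2: |B| = |B(M1)| * |B(M2)|.
|B(U(4,6))| = C(6,4) = 15.
|B(U(2,10))| = C(10,2) = 45.
Total bases = 15 * 45 = 675.

675


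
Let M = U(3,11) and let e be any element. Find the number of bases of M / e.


Contracting e from U(3,11) gives U(2,10).
Bases of U(2,10) = (10 choose 2) = 45.

45


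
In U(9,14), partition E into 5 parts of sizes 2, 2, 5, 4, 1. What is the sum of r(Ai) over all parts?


r(Ai) = min(|Ai|, 9) for each part.
Sum = min(2,9) + min(2,9) + min(5,9) + min(4,9) + min(1,9)
    = 2 + 2 + 5 + 4 + 1
    = 14.

14


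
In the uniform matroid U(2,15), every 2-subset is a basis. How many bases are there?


Bases of U(2,15) are all 2-element subsets of the 15-element ground set.
Number of bases = C(15,2).
C(15,2) = (15 * 14) / (1 * 2) = 105.

105


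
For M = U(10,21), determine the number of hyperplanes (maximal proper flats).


Hyperplanes of U(10,21) are flats of rank 9.
In a uniform matroid, these are exactly the (9)-element subsets.
Count = (21 choose 9) = 293930.

293930


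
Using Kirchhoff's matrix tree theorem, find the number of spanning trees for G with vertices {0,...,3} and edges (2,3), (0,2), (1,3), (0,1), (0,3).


By Kirchhoff's matrix tree theorem, the number of spanning trees equals
the determinant of any cofactor of the Laplacian matrix L.
G has 4 vertices and 5 edges.
Computing the (3 x 3) cofactor determinant gives 8.

8


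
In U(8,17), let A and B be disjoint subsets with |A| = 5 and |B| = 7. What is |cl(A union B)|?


|A union B| = 5 + 7 = 12 (disjoint).
In U(8,17), cl(S) = S if |S| < 8, else cl(S) = E.
Since 12 >= 8, cl(A union B) = E.
|cl(A union B)| = 17.

17


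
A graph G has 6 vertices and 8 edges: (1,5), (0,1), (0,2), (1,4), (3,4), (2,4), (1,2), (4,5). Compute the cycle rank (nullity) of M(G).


Cycle rank (nullity) = |E| - r(M) = |E| - (|V| - c).
|E| = 8, |V| = 6, c = 1.
Nullity = 8 - (6 - 1) = 8 - 5 = 3.

3


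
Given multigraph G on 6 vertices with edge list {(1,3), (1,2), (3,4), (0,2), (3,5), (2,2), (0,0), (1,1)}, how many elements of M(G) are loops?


In a graphic matroid, a loop is a self-loop edge (u,u) with rank 0.
Examining all 8 edges for self-loops...
Self-loops found: (2,2), (0,0), (1,1)
Number of loops = 3.

3


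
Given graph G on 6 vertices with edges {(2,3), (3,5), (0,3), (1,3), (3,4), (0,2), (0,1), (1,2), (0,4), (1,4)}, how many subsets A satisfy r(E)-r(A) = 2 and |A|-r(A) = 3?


R(x,y) = sum over A in 2^E of x^(r(E)-r(A)) * y^(|A|-r(A)).
G has 6 vertices, 10 edges. r(E) = 5.
Enumerate all 2^10 = 1024 subsets.
Count subsets with r(E)-r(A)=2 and |A|-r(A)=3: 2.

2


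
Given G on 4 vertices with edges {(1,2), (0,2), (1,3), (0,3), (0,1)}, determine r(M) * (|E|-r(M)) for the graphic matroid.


r(M) = |V| - c = 4 - 1 = 3.
nullity = |E| - r(M) = 5 - 3 = 2.
Product = 3 * 2 = 6.

6


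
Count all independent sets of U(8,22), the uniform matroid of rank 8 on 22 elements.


Independent sets of U(8,22) are all subsets of size <= 8.
Count = C(22,0) + C(22,1) + C(22,2) + C(22,3) + C(22,4) + C(22,5) + C(22,6) + C(22,7) + C(22,8)
     = 1 + 22 + 231 + 1540 + 7315 + 26334 + 74613 + 170544 + 319770
     = 600370.

600370


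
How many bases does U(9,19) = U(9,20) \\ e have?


Deleting e from U(9,20) gives U(9,19) since n > r.
Bases of U(9,19) = C(19,9) = 19! / (9! * 10!) = 92378.

92378


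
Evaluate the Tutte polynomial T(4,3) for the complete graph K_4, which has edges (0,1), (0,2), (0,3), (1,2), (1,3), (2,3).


T(K_4; x,y) = x^3 + 3x^2 + 4xy + 2x + y^3 + 3y^2 + 2y.
Substituting x=4, y=3:
= 64 + 48 + 48 + 8 + 27 + 27 + 6
= 228.

228


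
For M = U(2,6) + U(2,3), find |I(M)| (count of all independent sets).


For a direct sum, |I(M1+M2)| = |I(M1)| * |I(M2)|.
|I(U(2,6))| = sum C(6,k) for k=0..2 = 22.
|I(U(2,3))| = sum C(3,k) for k=0..2 = 7.
Total = 22 * 7 = 154.

154


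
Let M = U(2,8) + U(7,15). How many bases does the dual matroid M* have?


(M1+M2)* = M1* + M2*.
M1* = U(6,8), bases: C(8,6) = 28.
M2* = U(8,15), bases: C(15,8) = 6435.
|B(M*)| = 28 * 6435 = 180180.

180180


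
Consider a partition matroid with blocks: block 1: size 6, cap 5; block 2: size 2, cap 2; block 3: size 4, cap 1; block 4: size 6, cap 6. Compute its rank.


Rank of a partition matroid = sum of min(|Si|, ci) for each block.
= min(6,5) + min(2,2) + min(4,1) + min(6,6)
= 5 + 2 + 1 + 6
= 14.

14


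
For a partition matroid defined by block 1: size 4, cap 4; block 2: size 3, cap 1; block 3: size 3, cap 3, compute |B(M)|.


A basis picks exactly ci elements from block i.
Number of bases = product of C(|Si|, ci).
= C(4,4) * C(3,1) * C(3,3)
= 1 * 3 * 1
= 3.

3


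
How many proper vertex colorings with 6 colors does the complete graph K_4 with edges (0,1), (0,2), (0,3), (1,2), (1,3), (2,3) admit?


P(K_4, k) = k(k-1)(k-2)...(k-3).
P(6) = (6) * (5) * (4) * (3) = 360.

360


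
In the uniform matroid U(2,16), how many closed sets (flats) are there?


Flats of U(2,16): every subset of size < 2 is a flat, plus E itself.
Count = C(16,0) + C(16,1) + 1
     = 1 + 16 + 1
     = 18.

18


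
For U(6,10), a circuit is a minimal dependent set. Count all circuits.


In U(6,10), circuits are the (7)-element subsets.
Any set of 7 elements is dependent, and removing any one element gives
an independent set of size 6, so it is a minimal dependent set.
Number of circuits = C(10,7) = 120.

120


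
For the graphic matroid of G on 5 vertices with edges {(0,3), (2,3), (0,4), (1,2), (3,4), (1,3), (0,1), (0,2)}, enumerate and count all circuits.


A circuit in a graphic matroid = edge set of a simple cycle.
G has 5 vertices and 8 edges.
Enumerating all minimal edge subsets forming cycles...
Total circuits found: 12.

12


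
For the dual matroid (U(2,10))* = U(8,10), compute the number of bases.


The dual of U(r,n) is U(n-r, n) = U(8,10).
Bases of U(8,10) are all (8)-element subsets.
|B(M*)| = (10 choose 8) = 45.

45


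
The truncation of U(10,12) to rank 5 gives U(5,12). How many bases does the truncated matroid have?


Truncating U(10,12) to rank 5 gives U(5,12).
Bases of U(5,12) are all 5-element subsets of 12 elements.
Number of bases = C(12,5) = 792.

792


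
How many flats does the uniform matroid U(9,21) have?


Flats of U(9,21): every subset of size < 9 is a flat, plus E itself.
Count = (21 choose 0) + (21 choose 1) + (21 choose 2) + (21 choose 3) + (21 choose 4) + (21 choose 5) + (21 choose 6) + (21 choose 7) + (21 choose 8) + 1
     = 1 + 21 + 210 + 1330 + 5985 + 20349 + 54264 + 116280 + 203490 + 1
     = 401931.

401931


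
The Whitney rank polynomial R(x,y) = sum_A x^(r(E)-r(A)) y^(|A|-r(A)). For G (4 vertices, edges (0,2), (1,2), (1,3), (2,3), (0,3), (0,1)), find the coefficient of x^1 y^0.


R(x,y) = sum over A in 2^E of x^(r(E)-r(A)) * y^(|A|-r(A)).
G has 4 vertices, 6 edges. r(E) = 3.
Enumerate all 2^6 = 64 subsets.
Count subsets with r(E)-r(A)=1 and |A|-r(A)=0: 15.

15


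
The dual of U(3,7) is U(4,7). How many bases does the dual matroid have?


The dual of U(r,n) is U(n-r, n) = U(4,7).
Bases of U(4,7) are all (4)-element subsets.
|B(M*)| = (7 choose 4) = 35.

35


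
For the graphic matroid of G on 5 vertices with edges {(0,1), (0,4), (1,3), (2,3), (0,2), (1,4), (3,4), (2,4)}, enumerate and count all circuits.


A circuit in a graphic matroid = edge set of a simple cycle.
G has 5 vertices and 8 edges.
Enumerating all minimal edge subsets forming cycles...
Total circuits found: 13.

13


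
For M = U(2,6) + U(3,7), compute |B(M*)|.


(M1+M2)* = M1* + M2*.
M1* = U(4,6), bases: C(6,4) = 15.
M2* = U(4,7), bases: C(7,4) = 35.
|B(M*)| = 15 * 35 = 525.

525


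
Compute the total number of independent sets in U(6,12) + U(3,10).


For a direct sum, |I(M1+M2)| = |I(M1)| * |I(M2)|.
|I(U(6,12))| = sum C(12,k) for k=0..6 = 2510.
|I(U(3,10))| = sum C(10,k) for k=0..3 = 176.
Total = 2510 * 176 = 441760.

441760


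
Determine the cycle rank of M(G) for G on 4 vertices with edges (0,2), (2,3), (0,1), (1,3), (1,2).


Cycle rank (nullity) = |E| - r(M) = |E| - (|V| - c).
|E| = 5, |V| = 4, c = 1.
Nullity = 5 - (4 - 1) = 5 - 3 = 2.

2


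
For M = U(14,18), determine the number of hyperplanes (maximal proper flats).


Hyperplanes of U(14,18) are flats of rank 13.
In a uniform matroid, these are exactly the (13)-element subsets.
Count = (18 choose 13) = 8568.

8568


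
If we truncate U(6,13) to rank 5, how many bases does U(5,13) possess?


Truncating U(6,13) to rank 5 gives U(5,13).
Bases of U(5,13) are all 5-element subsets of 13 elements.
Number of bases = (13 choose 5) = 1287.

1287


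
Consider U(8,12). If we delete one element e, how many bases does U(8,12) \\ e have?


Deleting e from U(8,12) gives U(8,11) since n > r.
Bases of U(8,11) = (11 choose 8) = 165.

165


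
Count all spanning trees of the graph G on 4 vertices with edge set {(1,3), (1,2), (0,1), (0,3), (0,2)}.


By Kirchhoff's matrix tree theorem, the number of spanning trees equals
the determinant of any cofactor of the Laplacian matrix L.
G has 4 vertices and 5 edges.
Computing the (3 x 3) cofactor determinant gives 8.

8


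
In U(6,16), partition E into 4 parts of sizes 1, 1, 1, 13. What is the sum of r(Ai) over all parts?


r(Ai) = min(|Ai|, 6) for each part.
Sum = min(1,6) + min(1,6) + min(1,6) + min(13,6)
    = 1 + 1 + 1 + 6
    = 9.

9


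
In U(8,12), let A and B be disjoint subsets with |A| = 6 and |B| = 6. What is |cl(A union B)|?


|A union B| = 6 + 6 = 12 (disjoint).
In U(8,12), cl(S) = S if |S| < 8, else cl(S) = E.
Since 12 >= 8, cl(A union B) = E.
|cl(A union B)| = 12.

12


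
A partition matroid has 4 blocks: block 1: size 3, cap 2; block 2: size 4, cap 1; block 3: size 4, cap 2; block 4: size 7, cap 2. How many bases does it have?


A basis picks exactly ci elements from block i.
Number of bases = product of C(|Si|, ci).
= C(3,2) * C(4,1) * C(4,2) * C(7,2)
= 3 * 4 * 6 * 21
= 1512.

1512


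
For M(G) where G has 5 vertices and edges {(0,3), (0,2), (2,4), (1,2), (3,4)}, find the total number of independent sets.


An independent set in a graphic matroid is an acyclic edge subset.
G has 5 vertices and 5 edges.
Enumerate all 2^5 = 32 subsets, checking for acyclicity.
Total independent sets = 30.

30


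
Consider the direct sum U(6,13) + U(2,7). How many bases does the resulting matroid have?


Bases of a direct sum M1 + M2: |B| = |B(M1)| * |B(M2)|.
|B(U(6,13))| = C(13,6) = 1716.
|B(U(2,7))| = C(7,2) = 21.
Total bases = 1716 * 21 = 36036.

36036


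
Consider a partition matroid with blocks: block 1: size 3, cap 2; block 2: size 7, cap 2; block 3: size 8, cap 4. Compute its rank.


Rank of a partition matroid = sum of min(|Si|, ci) for each block.
= min(3,2) + min(7,2) + min(8,4)
= 2 + 2 + 4
= 8.

8


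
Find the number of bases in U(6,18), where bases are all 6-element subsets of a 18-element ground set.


Bases of U(6,18) are all 6-element subsets of the 18-element ground set.
Number of bases = C(18,6).
C(18,6) = 18! / (6! * 12!) = 18564.

18564


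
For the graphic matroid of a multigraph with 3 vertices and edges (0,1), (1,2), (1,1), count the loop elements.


In a graphic matroid, a loop is a self-loop edge (u,u) with rank 0.
Examining all 3 edges for self-loops...
Self-loops found: (1,1)
Number of loops = 1.

1


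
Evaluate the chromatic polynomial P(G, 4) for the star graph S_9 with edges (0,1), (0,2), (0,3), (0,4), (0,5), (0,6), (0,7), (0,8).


P(tree, k) = k * (k-1)^(8) for any tree on 9 vertices.
P(4) = 4 * 3^8 = 4 * 6561 = 26244.

26244


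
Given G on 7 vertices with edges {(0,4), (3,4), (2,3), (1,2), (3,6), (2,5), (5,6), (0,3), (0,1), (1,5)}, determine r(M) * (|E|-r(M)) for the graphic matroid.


r(M) = |V| - c = 7 - 1 = 6.
nullity = |E| - r(M) = 10 - 6 = 4.
Product = 6 * 4 = 24.

24


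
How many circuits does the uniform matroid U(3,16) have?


In U(3,16), circuits are the (4)-element subsets.
Any set of 4 elements is dependent, and removing any one element gives
an independent set of size 3, so it is a minimal dependent set.
Number of circuits = C(16,4) = 16! / (4! * 12!) = 1820.

1820


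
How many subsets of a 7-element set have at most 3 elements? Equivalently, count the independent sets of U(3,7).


Independent sets of U(3,7) are all subsets of size <= 3.
Count = (7 choose 0) + (7 choose 1) + (7 choose 2) + (7 choose 3)
     = 1 + 7 + 21 + 35
     = 64.

64


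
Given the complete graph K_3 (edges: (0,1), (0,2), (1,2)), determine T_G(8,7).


T(K_3; x,y) = x^2 + x + y.
T(8,7) = 64 + 8 + 7 = 79.

79


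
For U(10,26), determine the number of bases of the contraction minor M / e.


Contracting e from U(10,26) gives U(9,25).
Bases of U(9,25) = C(25,9) = 25! / (9! * 16!) = 2042975.

2042975


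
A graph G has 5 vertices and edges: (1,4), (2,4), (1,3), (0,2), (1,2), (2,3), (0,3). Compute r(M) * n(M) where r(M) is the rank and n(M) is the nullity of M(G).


r(M) = |V| - c = 5 - 1 = 4.
nullity = |E| - r(M) = 7 - 4 = 3.
Product = 4 * 3 = 12.

12


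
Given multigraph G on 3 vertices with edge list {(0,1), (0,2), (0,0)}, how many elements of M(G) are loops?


In a graphic matroid, a loop is a self-loop edge (u,u) with rank 0.
Examining all 3 edges for self-loops...
Self-loops found: (0,0)
Number of loops = 1.

1


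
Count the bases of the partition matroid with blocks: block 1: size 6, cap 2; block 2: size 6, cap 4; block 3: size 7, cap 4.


A basis picks exactly ci elements from block i.
Number of bases = product of C(|Si|, ci).
= C(6,2) * C(6,4) * C(7,4)
= 15 * 15 * 35
= 7875.

7875


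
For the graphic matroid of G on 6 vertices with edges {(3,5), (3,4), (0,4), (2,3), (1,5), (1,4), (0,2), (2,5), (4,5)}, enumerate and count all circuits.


A circuit in a graphic matroid = edge set of a simple cycle.
G has 6 vertices and 9 edges.
Enumerating all minimal edge subsets forming cycles...
Total circuits found: 12.

12


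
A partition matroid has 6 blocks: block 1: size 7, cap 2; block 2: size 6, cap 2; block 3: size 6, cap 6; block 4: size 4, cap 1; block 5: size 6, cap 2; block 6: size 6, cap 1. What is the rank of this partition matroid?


Rank of a partition matroid = sum of min(|Si|, ci) for each block.
= min(7,2) + min(6,2) + min(6,6) + min(4,1) + min(6,2) + min(6,1)
= 2 + 2 + 6 + 1 + 2 + 1
= 14.

14


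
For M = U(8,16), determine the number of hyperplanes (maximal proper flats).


Hyperplanes of U(8,16) are flats of rank 7.
In a uniform matroid, these are exactly the (7)-element subsets.
Count = C(16,7) = 16! / (7! * 9!) = 11440.

11440


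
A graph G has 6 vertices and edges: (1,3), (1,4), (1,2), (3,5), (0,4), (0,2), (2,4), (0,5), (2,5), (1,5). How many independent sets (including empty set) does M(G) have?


An independent set in a graphic matroid is an acyclic edge subset.
G has 6 vertices and 10 edges.
Enumerate all 2^10 = 1024 subsets, checking for acyclicity.
Total independent sets = 454.

454


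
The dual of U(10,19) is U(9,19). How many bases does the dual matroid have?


The dual of U(r,n) is U(n-r, n) = U(9,19).
Bases of U(9,19) are all (9)-element subsets.
|B(M*)| = C(19,9) = 19! / (9! * 10!) = 92378.

92378


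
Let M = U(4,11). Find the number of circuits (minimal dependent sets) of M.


In U(4,11), circuits are the (5)-element subsets.
Any set of 5 elements is dependent, and removing any one element gives
an independent set of size 4, so it is a minimal dependent set.
Number of circuits = (11 choose 5) = 462.

462


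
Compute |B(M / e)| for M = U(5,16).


Contracting e from U(5,16) gives U(4,15).
Bases of U(4,15) = (15 choose 4) = 1365.

1365


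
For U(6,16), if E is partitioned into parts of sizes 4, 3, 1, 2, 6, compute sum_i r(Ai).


r(Ai) = min(|Ai|, 6) for each part.
Sum = min(4,6) + min(3,6) + min(1,6) + min(2,6) + min(6,6)
    = 4 + 3 + 1 + 2 + 6
    = 16.

16


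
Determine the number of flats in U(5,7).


Flats of U(5,7): every subset of size < 5 is a flat, plus E itself.
Count = (7 choose 0) + (7 choose 1) + (7 choose 2) + (7 choose 3) + (7 choose 4) + 1
     = 1 + 7 + 21 + 35 + 35 + 1
     = 100.

100


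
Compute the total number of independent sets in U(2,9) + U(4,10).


For a direct sum, |I(M1+M2)| = |I(M1)| * |I(M2)|.
|I(U(2,9))| = sum C(9,k) for k=0..2 = 46.
|I(U(4,10))| = sum C(10,k) for k=0..4 = 386.
Total = 46 * 386 = 17756.

17756


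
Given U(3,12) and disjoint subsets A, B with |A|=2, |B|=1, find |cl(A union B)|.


|A union B| = 2 + 1 = 3 (disjoint).
In U(3,12), cl(S) = S if |S| < 3, else cl(S) = E.
Since 3 >= 3, cl(A union B) = E.
|cl(A union B)| = 12.

12


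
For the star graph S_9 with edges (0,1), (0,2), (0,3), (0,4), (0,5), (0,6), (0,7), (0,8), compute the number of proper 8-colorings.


P(tree, k) = k * (k-1)^(8) for any tree on 9 vertices.
P(8) = 8 * 7^8 = 8 * 5764801 = 46118408.

46118408


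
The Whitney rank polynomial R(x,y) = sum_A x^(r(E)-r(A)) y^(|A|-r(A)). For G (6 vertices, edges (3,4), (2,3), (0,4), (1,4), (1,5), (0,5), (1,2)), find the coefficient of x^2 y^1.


R(x,y) = sum over A in 2^E of x^(r(E)-r(A)) * y^(|A|-r(A)).
G has 6 vertices, 7 edges. r(E) = 5.
Enumerate all 2^7 = 128 subsets.
Count subsets with r(E)-r(A)=2 and |A|-r(A)=1: 2.

2


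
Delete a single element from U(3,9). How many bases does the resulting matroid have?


Deleting e from U(3,9) gives U(3,8) since n > r.
Bases of U(3,8) = C(8,3) = 8! / (3! * 5!) = 56.

56


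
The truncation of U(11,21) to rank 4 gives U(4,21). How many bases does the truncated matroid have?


Truncating U(11,21) to rank 4 gives U(4,21).
Bases of U(4,21) are all 4-element subsets of 21 elements.
Number of bases = C(21,4) = 21! / (4! * 17!) = 5985.

5985


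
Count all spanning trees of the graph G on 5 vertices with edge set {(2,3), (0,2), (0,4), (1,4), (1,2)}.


By Kirchhoff's matrix tree theorem, the number of spanning trees equals
the determinant of any cofactor of the Laplacian matrix L.
G has 5 vertices and 5 edges.
Computing the (4 x 4) cofactor determinant gives 4.

4


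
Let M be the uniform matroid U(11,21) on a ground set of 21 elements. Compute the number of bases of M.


Bases of U(11,21) are all 11-element subsets of the 21-element ground set.
Number of bases = C(21,11).
C(21,11) = 352716.

352716


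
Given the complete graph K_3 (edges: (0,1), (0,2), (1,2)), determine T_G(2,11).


T(K_3; x,y) = x^2 + x + y.
T(2,11) = 4 + 2 + 11 = 17.

17


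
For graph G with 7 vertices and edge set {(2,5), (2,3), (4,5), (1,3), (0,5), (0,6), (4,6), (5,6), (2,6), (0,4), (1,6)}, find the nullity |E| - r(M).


Cycle rank (nullity) = |E| - r(M) = |E| - (|V| - c).
|E| = 11, |V| = 7, c = 1.
Nullity = 11 - (7 - 1) = 11 - 6 = 5.

5


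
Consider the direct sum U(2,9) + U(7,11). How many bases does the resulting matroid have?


Bases of a direct sum M1 + M2: |B| = |B(M1)| * |B(M2)|.
|B(U(2,9))| = C(9,2) = 36.
|B(U(7,11))| = C(11,7) = 330.
Total bases = 36 * 330 = 11880.

11880


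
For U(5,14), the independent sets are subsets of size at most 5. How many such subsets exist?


Independent sets of U(5,14) are all subsets of size <= 5.
Count = C(14,0) + C(14,1) + C(14,2) + C(14,3) + C(14,4) + C(14,5)
     = 1 + 14 + 91 + 364 + 1001 + 2002
     = 3473.

3473


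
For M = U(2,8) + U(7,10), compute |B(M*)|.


(M1+M2)* = M1* + M2*.
M1* = U(6,8), bases: C(8,6) = 28.
M2* = U(3,10), bases: C(10,3) = 120.
|B(M*)| = 28 * 120 = 3360.

3360


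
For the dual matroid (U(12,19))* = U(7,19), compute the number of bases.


The dual of U(r,n) is U(n-r, n) = U(7,19).
Bases of U(7,19) are all (7)-element subsets.
|B(M*)| = C(19,7) = 50388.

50388


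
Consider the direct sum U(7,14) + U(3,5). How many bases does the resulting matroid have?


Bases of a direct sum M1 + M2: |B| = |B(M1)| * |B(M2)|.
|B(U(7,14))| = C(14,7) = 3432.
|B(U(3,5))| = C(5,3) = 10.
Total bases = 3432 * 10 = 34320.

34320


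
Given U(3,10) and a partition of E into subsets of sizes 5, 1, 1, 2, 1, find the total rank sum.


r(Ai) = min(|Ai|, 3) for each part.
Sum = min(5,3) + min(1,3) + min(1,3) + min(2,3) + min(1,3)
    = 3 + 1 + 1 + 2 + 1
    = 8.

8


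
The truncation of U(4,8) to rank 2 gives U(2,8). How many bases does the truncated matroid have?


Truncating U(4,8) to rank 2 gives U(2,8).
Bases of U(2,8) are all 2-element subsets of 8 elements.
Number of bases = (8 choose 2) = 28.

28


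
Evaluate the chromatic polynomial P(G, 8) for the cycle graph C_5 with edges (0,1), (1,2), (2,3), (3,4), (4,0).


P(C_5, k) = (k-1)^5 + (-1)^5*(k-1).
P(8) = (7)^5 - 7
= 16807 - 7 = 16800.

16800


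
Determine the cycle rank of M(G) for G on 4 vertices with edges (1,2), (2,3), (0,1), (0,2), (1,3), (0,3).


Cycle rank (nullity) = |E| - r(M) = |E| - (|V| - c).
|E| = 6, |V| = 4, c = 1.
Nullity = 6 - (4 - 1) = 6 - 3 = 3.

3


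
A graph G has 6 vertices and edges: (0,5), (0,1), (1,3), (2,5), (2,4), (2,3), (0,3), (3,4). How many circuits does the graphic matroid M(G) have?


A circuit in a graphic matroid = edge set of a simple cycle.
G has 6 vertices and 8 edges.
Enumerating all minimal edge subsets forming cycles...
Total circuits found: 6.

6


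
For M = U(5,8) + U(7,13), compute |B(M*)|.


(M1+M2)* = M1* + M2*.
M1* = U(3,8), bases: C(8,3) = 56.
M2* = U(6,13), bases: C(13,6) = 1716.
|B(M*)| = 56 * 1716 = 96096.

96096


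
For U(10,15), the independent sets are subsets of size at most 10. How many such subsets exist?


Independent sets of U(10,15) are all subsets of size <= 10.
Count = (15 choose 0) + (15 choose 1) + (15 choose 2) + (15 choose 3) + (15 choose 4) + (15 choose 5) + (15 choose 6) + (15 choose 7) + (15 choose 8) + (15 choose 9) + (15 choose 10)
     = 1 + 15 + 105 + 455 + 1365 + 3003 + 5005 + 6435 + 6435 + 5005 + 3003
     = 30827.

30827


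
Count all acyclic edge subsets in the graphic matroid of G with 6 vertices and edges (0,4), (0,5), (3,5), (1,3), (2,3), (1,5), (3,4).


An independent set in a graphic matroid is an acyclic edge subset.
G has 6 vertices and 7 edges.
Enumerate all 2^7 = 128 subsets, checking for acyclicity.
Total independent sets = 104.

104


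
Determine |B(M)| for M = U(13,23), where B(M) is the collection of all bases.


Bases of U(13,23) are all 13-element subsets of the 23-element ground set.
Number of bases = C(23,13).
(23 choose 13) = 1144066.

1144066


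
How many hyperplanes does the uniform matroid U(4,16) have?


Hyperplanes of U(4,16) are flats of rank 3.
In a uniform matroid, these are exactly the (3)-element subsets.
Count = C(16,3) = 16! / (3! * 13!) = 560.

560


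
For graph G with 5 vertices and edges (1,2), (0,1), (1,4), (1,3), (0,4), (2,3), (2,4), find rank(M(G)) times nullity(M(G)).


r(M) = |V| - c = 5 - 1 = 4.
nullity = |E| - r(M) = 7 - 4 = 3.
Product = 4 * 3 = 12.

12


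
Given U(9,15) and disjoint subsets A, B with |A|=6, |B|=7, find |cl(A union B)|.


|A union B| = 6 + 7 = 13 (disjoint).
In U(9,15), cl(S) = S if |S| < 9, else cl(S) = E.
Since 13 >= 9, cl(A union B) = E.
|cl(A union B)| = 15.

15


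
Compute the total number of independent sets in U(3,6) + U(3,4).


For a direct sum, |I(M1+M2)| = |I(M1)| * |I(M2)|.
|I(U(3,6))| = sum C(6,k) for k=0..3 = 42.
|I(U(3,4))| = sum C(4,k) for k=0..3 = 15.
Total = 42 * 15 = 630.

630


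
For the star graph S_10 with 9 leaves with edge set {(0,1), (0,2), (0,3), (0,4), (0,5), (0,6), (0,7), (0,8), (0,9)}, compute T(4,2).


A star on 10 vertices is a tree with 9 edges.
T(x,y) = x^(9) for any tree.
T(4,2) = 4^9 = 262144.

262144


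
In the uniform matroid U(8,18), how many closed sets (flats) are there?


Flats of U(8,18): every subset of size < 8 is a flat, plus E itself.
Count = (18 choose 0) + (18 choose 1) + (18 choose 2) + (18 choose 3) + (18 choose 4) + (18 choose 5) + (18 choose 6) + (18 choose 7) + 1
     = 1 + 18 + 153 + 816 + 3060 + 8568 + 18564 + 31824 + 1
     = 63005.

63005


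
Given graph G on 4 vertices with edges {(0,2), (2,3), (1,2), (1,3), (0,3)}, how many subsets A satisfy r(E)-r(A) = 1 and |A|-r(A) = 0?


R(x,y) = sum over A in 2^E of x^(r(E)-r(A)) * y^(|A|-r(A)).
G has 4 vertices, 5 edges. r(E) = 3.
Enumerate all 2^5 = 32 subsets.
Count subsets with r(E)-r(A)=1 and |A|-r(A)=0: 10.

10


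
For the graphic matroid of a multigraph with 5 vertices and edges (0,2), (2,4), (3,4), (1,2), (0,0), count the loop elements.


In a graphic matroid, a loop is a self-loop edge (u,u) with rank 0.
Examining all 5 edges for self-loops...
Self-loops found: (0,0)
Number of loops = 1.

1


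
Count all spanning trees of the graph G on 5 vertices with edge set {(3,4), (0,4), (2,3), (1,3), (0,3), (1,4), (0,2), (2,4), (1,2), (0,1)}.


By Kirchhoff's matrix tree theorem, the number of spanning trees equals
the determinant of any cofactor of the Laplacian matrix L.
G has 5 vertices and 10 edges.
Computing the (4 x 4) cofactor determinant gives 125.

125


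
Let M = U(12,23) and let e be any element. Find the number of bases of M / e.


Contracting e from U(12,23) gives U(11,22).
Bases of U(11,22) = C(22,11) = 705432.

705432


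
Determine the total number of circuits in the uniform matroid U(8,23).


In U(8,23), circuits are the (9)-element subsets.
Any set of 9 elements is dependent, and removing any one element gives
an independent set of size 8, so it is a minimal dependent set.
Number of circuits = C(23,9) = 817190.

817190


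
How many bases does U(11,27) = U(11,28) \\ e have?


Deleting e from U(11,28) gives U(11,27) since n > r.
Bases of U(11,27) = (27 choose 11) = 13037895.

13037895


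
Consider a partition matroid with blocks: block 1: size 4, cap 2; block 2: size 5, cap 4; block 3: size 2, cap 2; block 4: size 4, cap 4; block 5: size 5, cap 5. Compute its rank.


Rank of a partition matroid = sum of min(|Si|, ci) for each block.
= min(4,2) + min(5,4) + min(2,2) + min(4,4) + min(5,5)
= 2 + 4 + 2 + 4 + 5
= 17.

17


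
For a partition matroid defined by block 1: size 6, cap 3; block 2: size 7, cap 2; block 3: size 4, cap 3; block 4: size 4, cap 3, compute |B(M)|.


A basis picks exactly ci elements from block i.
Number of bases = product of C(|Si|, ci).
= C(6,3) * C(7,2) * C(4,3) * C(4,3)
= 20 * 21 * 4 * 4
= 6720.

6720


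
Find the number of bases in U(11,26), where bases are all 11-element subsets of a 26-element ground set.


Bases of U(11,26) are all 11-element subsets of the 26-element ground set.
Number of bases = C(26,11).
(26 choose 11) = 7726160.

7726160


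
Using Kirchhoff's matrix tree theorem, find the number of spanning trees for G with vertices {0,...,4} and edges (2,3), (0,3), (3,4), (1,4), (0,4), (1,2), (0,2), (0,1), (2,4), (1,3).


By Kirchhoff's matrix tree theorem, the number of spanning trees equals
the determinant of any cofactor of the Laplacian matrix L.
G has 5 vertices and 10 edges.
Computing the (4 x 4) cofactor determinant gives 125.

125


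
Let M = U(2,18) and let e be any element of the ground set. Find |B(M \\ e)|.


Deleting e from U(2,18) gives U(2,17) since n > r.
Bases of U(2,17) = C(17,2) = 17! / (2! * 15!) = 136.

136


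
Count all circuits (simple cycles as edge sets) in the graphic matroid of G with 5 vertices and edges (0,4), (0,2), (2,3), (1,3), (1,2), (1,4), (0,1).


A circuit in a graphic matroid = edge set of a simple cycle.
G has 5 vertices and 7 edges.
Enumerating all minimal edge subsets forming cycles...
Total circuits found: 6.

6


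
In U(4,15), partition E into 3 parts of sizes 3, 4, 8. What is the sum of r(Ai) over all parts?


r(Ai) = min(|Ai|, 4) for each part.
Sum = min(3,4) + min(4,4) + min(8,4)
    = 3 + 4 + 4
    = 11.

11


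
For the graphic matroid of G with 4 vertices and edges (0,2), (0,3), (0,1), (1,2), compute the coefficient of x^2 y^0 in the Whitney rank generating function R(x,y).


R(x,y) = sum over A in 2^E of x^(r(E)-r(A)) * y^(|A|-r(A)).
G has 4 vertices, 4 edges. r(E) = 3.
Enumerate all 2^4 = 16 subsets.
Count subsets with r(E)-r(A)=2 and |A|-r(A)=0: 4.

4


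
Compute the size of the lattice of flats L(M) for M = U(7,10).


Flats of U(7,10): every subset of size < 7 is a flat, plus E itself.
Count = C(10,0) + C(10,1) + C(10,2) + C(10,3) + C(10,4) + C(10,5) + C(10,6) + 1
     = 1 + 10 + 45 + 120 + 210 + 252 + 210 + 1
     = 849.

849


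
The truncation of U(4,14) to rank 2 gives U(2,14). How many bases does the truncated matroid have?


Truncating U(4,14) to rank 2 gives U(2,14).
Bases of U(2,14) are all 2-element subsets of 14 elements.
Number of bases = C(14,2) = (14 * 13) / (1 * 2) = 91.

91


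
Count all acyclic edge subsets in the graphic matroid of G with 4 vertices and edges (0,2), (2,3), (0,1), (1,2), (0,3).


An independent set in a graphic matroid is an acyclic edge subset.
G has 4 vertices and 5 edges.
Enumerate all 2^5 = 32 subsets, checking for acyclicity.
Total independent sets = 24.

24


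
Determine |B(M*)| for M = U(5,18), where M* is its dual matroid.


The dual of U(r,n) is U(n-r, n) = U(13,18).
Bases of U(13,18) are all (13)-element subsets.
|B(M*)| = C(18,13) = 8568.

8568


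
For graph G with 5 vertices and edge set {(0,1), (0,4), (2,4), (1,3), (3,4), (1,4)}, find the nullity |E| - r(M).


Cycle rank (nullity) = |E| - r(M) = |E| - (|V| - c).
|E| = 6, |V| = 5, c = 1.
Nullity = 6 - (5 - 1) = 6 - 4 = 2.

2


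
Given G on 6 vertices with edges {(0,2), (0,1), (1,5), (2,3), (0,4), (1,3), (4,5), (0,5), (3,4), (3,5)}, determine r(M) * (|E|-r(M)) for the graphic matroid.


r(M) = |V| - c = 6 - 1 = 5.
nullity = |E| - r(M) = 10 - 5 = 5.
Product = 5 * 5 = 25.

25


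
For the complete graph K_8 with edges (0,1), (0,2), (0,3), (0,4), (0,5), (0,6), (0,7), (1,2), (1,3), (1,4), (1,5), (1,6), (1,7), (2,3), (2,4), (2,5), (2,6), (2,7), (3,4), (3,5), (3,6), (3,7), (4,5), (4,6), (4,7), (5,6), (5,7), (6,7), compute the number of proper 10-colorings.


P(K_8, k) = k(k-1)(k-2)...(k-7).
P(10) = (10) * (9) * (8) * (7) * (6) * (5) * (4) * (3) = 1814400.

1814400


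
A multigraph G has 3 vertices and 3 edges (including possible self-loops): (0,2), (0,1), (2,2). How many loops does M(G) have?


In a graphic matroid, a loop is a self-loop edge (u,u) with rank 0.
Examining all 3 edges for self-loops...
Self-loops found: (2,2)
Number of loops = 1.

1


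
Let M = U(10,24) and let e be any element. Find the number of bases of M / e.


Contracting e from U(10,24) gives U(9,23).
Bases of U(9,23) = C(23,9) = 23! / (9! * 14!) = 817190.

817190
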